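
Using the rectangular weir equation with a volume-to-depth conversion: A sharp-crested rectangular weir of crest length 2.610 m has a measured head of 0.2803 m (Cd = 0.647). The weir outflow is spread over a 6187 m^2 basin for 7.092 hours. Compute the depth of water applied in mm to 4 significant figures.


Approach: apply the rectangular weir equation with a volume-to-depth conversion, Q = (2/3)*Cd*L*sqrt(2g)*H^1.5; d = Q*t/A * 1000.
Step 1 — weir discharge:
  Q = (2/3)*0.647*2.610*sqrt(2*9.81)*0.2803^1.5 = 0.740010 m^3/s
Step 2 — volume: V = 0.740010 * 7.092*3600 = 18893.3 m^3
Step 3 — depth: d = V/A * 1000 = 18893.3/6187 * 1000 = 3054 mm
Therefore the depth of water applied = 3054 mm.


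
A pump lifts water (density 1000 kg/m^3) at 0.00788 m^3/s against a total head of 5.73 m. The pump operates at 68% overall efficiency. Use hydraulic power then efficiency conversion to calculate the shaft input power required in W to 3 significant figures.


Approach: apply hydraulic power then efficiency conversion, P = rho*g*Q*H; P_in = P/eta.
Step 1 — hydraulic power (P = rho*g*Q*H):
  P = 1000 * 9.81 * 0.00788 * 5.73 = 442.95 W
Step 2 — input power: P_in = P/eta = 442.95 / 0.68 = 651 W
Therefore the shaft input power required = 651 W.


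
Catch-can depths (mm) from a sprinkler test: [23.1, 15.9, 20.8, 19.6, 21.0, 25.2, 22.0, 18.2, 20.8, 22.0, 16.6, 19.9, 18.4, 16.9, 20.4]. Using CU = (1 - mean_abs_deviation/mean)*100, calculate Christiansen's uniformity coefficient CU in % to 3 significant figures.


mean = 20.053 mm
mean |d_i - mean| = 1.9831 mm
CU = (1 - 1.9831/20.053)*100 = 90.1 %
Therefore Christiansen's uniformity coefficient CU = 90.1 %.


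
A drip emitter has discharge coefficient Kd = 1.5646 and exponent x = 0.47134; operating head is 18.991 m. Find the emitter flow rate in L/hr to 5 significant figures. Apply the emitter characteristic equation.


Approach: apply the emitter characteristic equation, q = Kd * h^x.
q = 1.5646 * 18.991^0.47134 = 6.2666 L/hr
Therefore the emitter flow rate = 6.2666 L/hr.


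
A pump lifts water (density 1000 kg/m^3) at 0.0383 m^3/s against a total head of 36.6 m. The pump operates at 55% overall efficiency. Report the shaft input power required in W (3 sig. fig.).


Approach: apply hydraulic power then efficiency conversion, P = rho*g*Q*H; P_in = P/eta.
Step 1 — hydraulic power (P = rho*g*Q*H):
  P = 1000 * 9.81 * 0.0383 * 36.6 = 13751 W
Step 2 — input power: P_in = P/eta = 13751 / 0.55 = 25000 W
Therefore the shaft input power required = 25000 W.


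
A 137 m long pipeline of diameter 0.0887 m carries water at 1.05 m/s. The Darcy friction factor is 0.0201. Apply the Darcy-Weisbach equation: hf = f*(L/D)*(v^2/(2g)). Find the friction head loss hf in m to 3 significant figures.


hf = 0.0201 * (137/0.0887) * (1.05^2 / (2*9.81))
hf = 1.74 m
Therefore the friction head loss hf = 1.74 m.


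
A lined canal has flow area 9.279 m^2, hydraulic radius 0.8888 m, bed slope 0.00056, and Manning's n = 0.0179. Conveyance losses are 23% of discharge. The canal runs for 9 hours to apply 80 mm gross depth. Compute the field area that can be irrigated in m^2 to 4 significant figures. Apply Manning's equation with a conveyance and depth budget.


Approach: apply Manning's equation with a conveyance and depth budget, Q = (1/n)*A*R^(2/3)*S^(1/2); Q_field = Q*(1-loss); Area = Q_field*t/(d/1000).
Step 1 — canal discharge (Manning's equation):
  Q = (1/0.0179) * 9.279 * 0.8888^(2/3) * 0.00056^(1/2) = 11.3400 m^3/s
Step 2 — delivered flow: Q_field = 11.3400*(1 - 23/100) = 8.73177 m^3/s
Step 3 — volume delivered: V = 8.73177 * 9*3600 = 282909 m^3
Step 4 — area served: A = V / (depth/1000) = 282909 / 0.08 = 3536000 m^2
Therefore the field area that can be irrigated = 3536000 m^2.


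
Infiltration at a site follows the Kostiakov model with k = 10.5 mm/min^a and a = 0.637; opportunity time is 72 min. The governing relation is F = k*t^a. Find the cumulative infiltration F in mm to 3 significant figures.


F = 10.5 * 72^0.637 = 160 mm
Therefore the cumulative infiltration F = 160 mm.


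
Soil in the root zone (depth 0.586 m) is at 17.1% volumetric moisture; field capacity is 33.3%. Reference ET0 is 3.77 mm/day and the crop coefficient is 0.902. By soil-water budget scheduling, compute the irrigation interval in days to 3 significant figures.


Approach: apply soil-water budget scheduling, SMD = (FC-theta)/100*depth*1000; ETc = ET0*Kc; interval = SMD/ETc.
Step 1 — soil moisture deficit:
  SMD = (33.3 - 17.1)/100 * 0.586 * 1000 = 94.932 mm
Step 2 — daily crop ET (ETc = ET0*Kc):
  ETc = 3.77 * 0.902 = 3.4005 mm/day
Step 3 — irrigation interval (SMD/ETc):
  interval = 94.932 / 3.4005 = 27.9 days
Therefore the irrigation interval = 27.9 days.


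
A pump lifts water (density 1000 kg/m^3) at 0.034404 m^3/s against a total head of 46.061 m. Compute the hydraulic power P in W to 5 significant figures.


Approach: apply the hydraulic power relation, P = rho*g*Q*H.
P = 1000 * 9.81 * 0.034404 * 46.061 = 15546 W
Therefore the hydraulic power P = 15546 W.


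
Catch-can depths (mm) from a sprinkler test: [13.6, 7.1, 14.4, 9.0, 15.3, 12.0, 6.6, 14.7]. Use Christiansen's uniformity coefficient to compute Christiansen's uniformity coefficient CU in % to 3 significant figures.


Approach: apply Christiansen's uniformity coefficient, CU = (1 - mean_abs_deviation/mean)*100.
mean = 11.588 mm
mean |d_i - mean| = 3.0156 mm
CU = (1 - 3.0156/11.588)*100 = 74.0 %
Therefore Christiansen's uniformity coefficient CU = 74.0 %.


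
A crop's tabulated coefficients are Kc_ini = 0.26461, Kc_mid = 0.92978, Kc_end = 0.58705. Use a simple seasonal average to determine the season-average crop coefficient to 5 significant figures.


Approach: apply a simple seasonal average, Kc_avg = (Kc_ini + Kc_mid + Kc_end)/3.
Kc_avg = (0.26461 + 0.92978 + 0.58705)/3 = 0.59381
Therefore the season-average crop coefficient = 0.59381.


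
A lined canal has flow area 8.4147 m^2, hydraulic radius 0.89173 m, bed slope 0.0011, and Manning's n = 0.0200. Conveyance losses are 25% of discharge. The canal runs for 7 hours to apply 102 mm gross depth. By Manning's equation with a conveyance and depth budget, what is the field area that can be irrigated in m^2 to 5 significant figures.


Approach: apply Manning's equation with a conveyance and depth budget, Q = (1/n)*A*R^(2/3)*S^(1/2); Q_field = Q*(1-loss); Area = Q_field*t/(d/1000).
Step 1 — canal discharge (Manning's equation):
  Q = (1/0.0200) * 8.4147 * 0.89173^(2/3) * 0.0011^(1/2) = 12.92788 m^3/s
Step 2 — delivered flow: Q_field = 12.92788*(1 - 25/100) = 9.695908 m^3/s
Step 3 — volume delivered: V = 9.695908 * 7*3600 = 244336.9 m^3
Step 4 — area served: A = V / (depth/1000) = 244336.9 / 0.102 = 2395500 m^2
Therefore the field area that can be irrigated = 2395500 m^2.


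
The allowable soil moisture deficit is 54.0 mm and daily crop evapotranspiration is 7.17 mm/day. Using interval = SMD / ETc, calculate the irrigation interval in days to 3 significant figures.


interval = 54.0 / 7.17 = 7.53 days
Therefore the irrigation interval = 7.53 days.


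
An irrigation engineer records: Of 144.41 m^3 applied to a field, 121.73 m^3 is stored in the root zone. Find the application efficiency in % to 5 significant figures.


Approach: apply the application efficiency ratio, Ea = (stored/applied)*100.
Ea = (121.73/144.41)*100 = 84.295 %
Therefore the application efficiency = 84.295 %.


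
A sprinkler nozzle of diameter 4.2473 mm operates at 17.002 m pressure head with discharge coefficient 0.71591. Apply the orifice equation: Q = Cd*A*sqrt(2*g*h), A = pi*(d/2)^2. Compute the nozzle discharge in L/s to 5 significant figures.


A = pi*(4.2473e-3/2)^2 = 1.416824e-05 m^2
Q = 0.71591 * 1.416824e-05 * sqrt(2*9.81*17.002) * 1000 = 0.18526 L/s
Therefore the nozzle discharge = 0.18526 L/s.


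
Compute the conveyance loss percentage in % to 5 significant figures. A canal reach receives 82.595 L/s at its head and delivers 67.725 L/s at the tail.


Approach: apply the conveyance loss ratio, loss% = ((Q_head - Q_tail)/Q_head)*100.
loss = ((82.595 - 67.725)/82.595)*100 = 18.004 %
Therefore the conveyance loss percentage = 18.004 %.


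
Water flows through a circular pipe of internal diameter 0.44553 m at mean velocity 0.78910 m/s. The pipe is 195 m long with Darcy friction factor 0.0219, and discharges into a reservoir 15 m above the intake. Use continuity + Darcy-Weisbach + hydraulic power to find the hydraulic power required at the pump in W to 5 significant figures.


Approach: apply continuity + Darcy-Weisbach + hydraulic power, Q = A*v; hf = f*(L/D)*(v^2/(2g)); H = static + hf; P = rho*g*Q*H.
Step 1 — flow rate (continuity, Q = A*v):
  A = pi*(0.44553/2)^2 = 0.1558992 m^2
  Q = 0.1558992 * 0.78910 = 0.1230200 m^3/s
Step 2 — friction head loss (Darcy-Weisbach):
  hf = 0.0219 * (195/0.44553) * (0.78910^2 / (2*9.81))
  hf = 0.3042054 m
Step 3 — total head: H = 15 + 0.3042054 = 15.30421 m
Step 4 — hydraulic power (P = rho*g*Q*H):
  P = 1000 * 9.81 * 0.1230200 * 15.30421 = 18470 W
Therefore the hydraulic power required at the pump = 18470 W.


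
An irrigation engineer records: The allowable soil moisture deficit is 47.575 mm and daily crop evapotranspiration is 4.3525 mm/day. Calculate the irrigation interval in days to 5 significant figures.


Approach: apply the irrigation interval relation, interval = SMD / ETc.
interval = 47.575 / 4.3525 = 10.930 days
Therefore the irrigation interval = 10.930 days.


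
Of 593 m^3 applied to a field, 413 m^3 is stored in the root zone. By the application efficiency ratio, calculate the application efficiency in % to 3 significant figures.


Approach: apply the application efficiency ratio, Ea = (stored/applied)*100.
Ea = (413/593)*100 = 69.6 %
Therefore the application efficiency = 69.6 %.


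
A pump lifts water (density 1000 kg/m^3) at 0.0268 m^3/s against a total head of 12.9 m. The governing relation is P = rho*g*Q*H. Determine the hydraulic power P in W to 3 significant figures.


P = 1000 * 9.81 * 0.0268 * 12.9 = 3390 W
Therefore the hydraulic power P = 3390 W.


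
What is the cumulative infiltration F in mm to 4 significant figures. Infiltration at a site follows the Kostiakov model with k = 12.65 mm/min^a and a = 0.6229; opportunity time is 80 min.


Approach: apply the Kostiakov infiltration equation, F = k*t^a.
F = 12.65 * 80^0.6229 = 193.9 mm
Therefore the cumulative infiltration F = 193.9 mm.


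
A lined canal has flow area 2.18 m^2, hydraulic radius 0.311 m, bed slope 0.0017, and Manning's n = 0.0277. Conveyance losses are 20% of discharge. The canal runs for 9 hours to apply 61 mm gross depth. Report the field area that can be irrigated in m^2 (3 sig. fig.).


Approach: apply Manning's equation with a conveyance and depth budget, Q = (1/n)*A*R^(2/3)*S^(1/2); Q_field = Q*(1-loss); Area = Q_field*t/(d/1000).
Step 1 — canal discharge (Manning's equation):
  Q = (1/0.0277) * 2.18 * 0.311^(2/3) * 0.0017^(1/2) = 1.4895 m^3/s
Step 2 — delivered flow: Q_field = 1.4895*(1 - 20/100) = 1.1916 m^3/s
Step 3 — volume delivered: V = 1.1916 * 9*3600 = 38608 m^3
Step 4 — area served: A = V / (depth/1000) = 38608 / 0.061 = 633000 m^2
Therefore the field area that can be irrigated = 633000 m^2.


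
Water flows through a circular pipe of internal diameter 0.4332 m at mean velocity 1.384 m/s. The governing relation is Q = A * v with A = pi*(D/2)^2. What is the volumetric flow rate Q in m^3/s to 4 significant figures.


A = pi*(0.4332/2)^2 = 0.147390 m^2
Q = 0.147390 * 1.384 = 0.2040 m^3/s
Therefore the volumetric flow rate Q = 0.2040 m^3/s.


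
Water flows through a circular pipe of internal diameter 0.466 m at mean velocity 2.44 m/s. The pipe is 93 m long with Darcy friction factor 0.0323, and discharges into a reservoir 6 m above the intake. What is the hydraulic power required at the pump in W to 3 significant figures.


Approach: apply continuity + Darcy-Weisbach + hydraulic power, Q = A*v; hf = f*(L/D)*(v^2/(2g)); H = static + hf; P = rho*g*Q*H.
Step 1 — flow rate (continuity, Q = A*v):
  A = pi*(0.466/2)^2 = 0.17055 m^2
  Q = 0.17055 * 2.44 = 0.41615 m^3/s
Step 2 — friction head loss (Darcy-Weisbach):
  hf = 0.0323 * (93/0.466) * (2.44^2 / (2*9.81))
  hf = 1.9561 m
Step 3 — total head: H = 6 + 1.9561 = 7.9561 m
Step 4 — hydraulic power (P = rho*g*Q*H):
  P = 1000 * 9.81 * 0.41615 * 7.9561 = 32500 W
Therefore the hydraulic power required at the pump = 32500 W.


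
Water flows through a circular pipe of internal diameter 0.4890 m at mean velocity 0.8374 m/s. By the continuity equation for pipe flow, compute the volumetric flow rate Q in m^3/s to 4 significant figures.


Approach: apply the continuity equation for pipe flow, Q = A * v with A = pi*(D/2)^2.
A = pi*(0.4890/2)^2 = 0.187805 m^2
Q = 0.187805 * 0.8374 = 0.1573 m^3/s
Therefore the volumetric flow rate Q = 0.1573 m^3/s.


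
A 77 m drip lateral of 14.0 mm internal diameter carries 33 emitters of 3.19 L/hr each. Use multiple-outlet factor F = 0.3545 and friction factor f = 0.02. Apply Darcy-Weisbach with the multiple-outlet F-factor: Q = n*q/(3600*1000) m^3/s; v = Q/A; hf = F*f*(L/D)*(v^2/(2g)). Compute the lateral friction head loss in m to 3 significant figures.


Q = 33*3.19/(3600*1000) = 2.9242e-05 m^3/s
A = pi*(14.0e-3/2)^2 = 1.5394e-04 m^2, so v = Q/A = 0.18996 m/s
hf = 0.3545*0.02*(77/0.0140)*(0.18996^2/(2*9.81)) = 0.0717 m
Therefore the lateral friction head loss = 0.0717 m.


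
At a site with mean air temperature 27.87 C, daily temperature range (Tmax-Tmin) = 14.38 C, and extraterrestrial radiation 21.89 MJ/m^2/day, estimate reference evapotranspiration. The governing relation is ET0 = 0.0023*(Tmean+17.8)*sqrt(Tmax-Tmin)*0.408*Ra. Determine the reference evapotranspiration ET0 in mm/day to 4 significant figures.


ET0 = 0.0023*(27.87+17.8)*sqrt(14.38)*0.408*21.89 = 3.557 mm/day
Therefore the reference evapotranspiration ET0 = 3.557 mm/day.


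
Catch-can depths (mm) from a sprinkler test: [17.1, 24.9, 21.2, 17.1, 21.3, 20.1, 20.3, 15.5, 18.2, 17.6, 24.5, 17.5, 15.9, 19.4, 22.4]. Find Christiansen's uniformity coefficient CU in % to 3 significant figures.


Approach: apply Christiansen's uniformity coefficient, CU = (1 - mean_abs_deviation/mean)*100.
mean = 19.533 mm
mean |d_i - mean| = 2.3956 mm
CU = (1 - 2.3956/19.533)*100 = 87.7 %
Therefore Christiansen's uniformity coefficient CU = 87.7 %.


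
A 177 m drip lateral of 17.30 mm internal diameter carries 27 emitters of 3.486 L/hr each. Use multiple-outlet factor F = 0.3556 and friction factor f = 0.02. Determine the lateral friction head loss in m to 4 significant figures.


Approach: apply Darcy-Weisbach with the multiple-outlet F-factor, Q = n*q/(3600*1000) m^3/s; v = Q/A; hf = F*f*(L/D)*(v^2/(2g)).
Q = 27*3.486/(3600*1000) = 2.61450e-05 m^3/s
A = pi*(17.30e-3/2)^2 = 2.35062e-04 m^2, so v = Q/A = 0.111226 m/s
hf = 0.3556*0.02*(177/0.01730)*(0.111226^2/(2*9.81)) = 0.04588 m
Therefore the lateral friction head loss = 0.04588 m.


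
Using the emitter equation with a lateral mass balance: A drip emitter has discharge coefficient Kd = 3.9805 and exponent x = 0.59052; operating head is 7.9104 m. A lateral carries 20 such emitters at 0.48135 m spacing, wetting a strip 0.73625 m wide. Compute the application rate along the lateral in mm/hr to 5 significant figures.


Approach: apply the emitter equation with a lateral mass balance, q = Kd*h^x; Q = n*q; rate = Q/(n*spacing*width).
Step 1 — single emitter flow (q = Kd*h^x):
  q = 3.9805 * 7.9104^0.59052 = 13.50025 L/hr
Step 2 — total lateral flow: Q = 20 * 13.50025 = 270.0050 L/hr
Step 3 — wetted area: A = 20 * 0.48135 * 0.73625 = 7.087879 m^2
Step 4 — application rate: Q/A = 270.0050/7.087879 = 38.094 mm/hr
Therefore the application rate along the lateral = 38.094 mm/hr.


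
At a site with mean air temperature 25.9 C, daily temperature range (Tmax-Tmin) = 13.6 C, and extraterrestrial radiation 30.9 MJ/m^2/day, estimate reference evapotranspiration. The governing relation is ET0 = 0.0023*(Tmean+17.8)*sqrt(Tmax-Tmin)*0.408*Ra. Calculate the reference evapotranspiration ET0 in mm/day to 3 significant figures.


ET0 = 0.0023*(25.9+17.8)*sqrt(13.6)*0.408*30.9 = 4.67 mm/day
Therefore the reference evapotranspiration ET0 = 4.67 mm/day.


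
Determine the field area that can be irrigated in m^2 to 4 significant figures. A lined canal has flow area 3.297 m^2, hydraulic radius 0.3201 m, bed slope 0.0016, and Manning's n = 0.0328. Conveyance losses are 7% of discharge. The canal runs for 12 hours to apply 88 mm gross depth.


Approach: apply Manning's equation with a conveyance and depth budget, Q = (1/n)*A*R^(2/3)*S^(1/2); Q_field = Q*(1-loss); Area = Q_field*t/(d/1000).
Step 1 — canal discharge (Manning's equation):
  Q = (1/0.0328) * 3.297 * 0.3201^(2/3) * 0.0016^(1/2) = 1.88146 m^3/s
Step 2 — delivered flow: Q_field = 1.88146*(1 - 7/100) = 1.74976 m^3/s
Step 3 — volume delivered: V = 1.74976 * 12*3600 = 75589.6 m^3
Step 4 — area served: A = V / (depth/1000) = 75589.6 / 0.088 = 859000 m^2
Therefore the field area that can be irrigated = 859000 m^2.


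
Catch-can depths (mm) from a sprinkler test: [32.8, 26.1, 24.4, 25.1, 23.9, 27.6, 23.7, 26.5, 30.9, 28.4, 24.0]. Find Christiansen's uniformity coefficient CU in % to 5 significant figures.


Approach: apply Christiansen's uniformity coefficient, CU = (1 - mean_abs_deviation/mean)*100.
mean = 26.67273 mm
mean |d_i - mean| = 2.365289 mm
CU = (1 - 2.365289/26.67273)*100 = 91.132 %
Therefore Christiansen's uniformity coefficient CU = 91.132 %.


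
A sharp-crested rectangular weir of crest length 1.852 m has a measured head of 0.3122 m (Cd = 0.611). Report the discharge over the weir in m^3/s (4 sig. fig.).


Approach: apply the rectangular weir equation, Q = (2/3)*Cd*L*sqrt(2g)*H^1.5.
Q = (2/3)*0.611*1.852*sqrt(2*9.81)*0.3122^1.5 = 0.5829 m^3/s
Therefore the discharge over the weir = 0.5829 m^3/s.


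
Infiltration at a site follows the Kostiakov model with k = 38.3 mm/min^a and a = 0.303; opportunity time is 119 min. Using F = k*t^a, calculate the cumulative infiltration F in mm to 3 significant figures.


F = 38.3 * 119^0.303 = 163 mm
Therefore the cumulative infiltration F = 163 mm.


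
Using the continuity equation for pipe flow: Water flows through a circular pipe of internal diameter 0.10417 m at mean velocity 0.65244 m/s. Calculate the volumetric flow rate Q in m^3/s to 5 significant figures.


Approach: apply the continuity equation for pipe flow, Q = A * v with A = pi*(D/2)^2.
A = pi*(0.10417/2)^2 = 0.008522661 m^2
Q = 0.008522661 * 0.65244 = 0.0055605 m^3/s
Therefore the volumetric flow rate Q = 0.0055605 m^3/s.


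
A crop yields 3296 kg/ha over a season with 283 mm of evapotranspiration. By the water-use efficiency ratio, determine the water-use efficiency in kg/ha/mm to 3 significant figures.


Approach: apply the water-use efficiency ratio, WUE = yield/ET.
WUE = 3296 / 283 = 11.6 kg/ha/mm
Therefore the water-use efficiency = 11.6 kg/ha/mm.


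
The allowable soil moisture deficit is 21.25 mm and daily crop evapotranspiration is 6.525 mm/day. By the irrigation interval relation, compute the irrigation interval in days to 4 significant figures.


Approach: apply the irrigation interval relation, interval = SMD / ETc.
interval = 21.25 / 6.525 = 3.257 days
Therefore the irrigation interval = 3.257 days.


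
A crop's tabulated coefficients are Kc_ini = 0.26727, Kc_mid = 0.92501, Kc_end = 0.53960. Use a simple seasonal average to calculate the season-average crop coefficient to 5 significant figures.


Approach: apply a simple seasonal average, Kc_avg = (Kc_ini + Kc_mid + Kc_end)/3.
Kc_avg = (0.26727 + 0.92501 + 0.53960)/3 = 0.57729
Therefore the season-average crop coefficient = 0.57729.


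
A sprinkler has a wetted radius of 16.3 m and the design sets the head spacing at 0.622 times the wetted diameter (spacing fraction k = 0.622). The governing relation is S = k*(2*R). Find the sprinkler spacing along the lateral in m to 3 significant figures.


S = 0.622 * (2 * 16.3) = 20.3 m
Therefore the sprinkler spacing along the lateral = 20.3 m.


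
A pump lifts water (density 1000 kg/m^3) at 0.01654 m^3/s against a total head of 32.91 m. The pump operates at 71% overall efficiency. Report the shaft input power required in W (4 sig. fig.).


Approach: apply hydraulic power then efficiency conversion, P = rho*g*Q*H; P_in = P/eta.
Step 1 — hydraulic power (P = rho*g*Q*H):
  P = 1000 * 9.81 * 0.01654 * 32.91 = 5339.89 W
Step 2 — input power: P_in = P/eta = 5339.89 / 0.71 = 7521 W
Therefore the shaft input power required = 7521 W.


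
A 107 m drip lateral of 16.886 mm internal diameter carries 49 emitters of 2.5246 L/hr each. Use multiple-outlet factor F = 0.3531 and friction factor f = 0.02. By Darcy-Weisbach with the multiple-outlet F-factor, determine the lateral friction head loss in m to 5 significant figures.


Approach: apply Darcy-Weisbach with the multiple-outlet F-factor, Q = n*q/(3600*1000) m^3/s; v = Q/A; hf = F*f*(L/D)*(v^2/(2g)).
Q = 49*2.5246/(3600*1000) = 3.436261e-05 m^3/s
A = pi*(16.886e-3/2)^2 = 2.239461e-04 m^2, so v = Q/A = 0.1534415 m/s
hf = 0.3531*0.02*(107/0.016886)*(0.1534415^2/(2*9.81)) = 0.053700 m
Therefore the lateral friction head loss = 0.053700 m.


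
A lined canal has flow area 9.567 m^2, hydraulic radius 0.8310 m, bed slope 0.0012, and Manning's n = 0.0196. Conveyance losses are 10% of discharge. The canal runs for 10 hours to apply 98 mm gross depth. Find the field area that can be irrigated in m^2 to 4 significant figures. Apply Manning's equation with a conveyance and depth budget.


Approach: apply Manning's equation with a conveyance and depth budget, Q = (1/n)*A*R^(2/3)*S^(1/2); Q_field = Q*(1-loss); Area = Q_field*t/(d/1000).
Step 1 — canal discharge (Manning's equation):
  Q = (1/0.0196) * 9.567 * 0.8310^(2/3) * 0.0012^(1/2) = 14.9455 m^3/s
Step 2 — delivered flow: Q_field = 14.9455*(1 - 10/100) = 13.4510 m^3/s
Step 3 — volume delivered: V = 13.4510 * 10*3600 = 484235 m^3
Step 4 — area served: A = V / (depth/1000) = 484235 / 0.098 = 4941000 m^2
Therefore the field area that can be irrigated = 4941000 m^2.


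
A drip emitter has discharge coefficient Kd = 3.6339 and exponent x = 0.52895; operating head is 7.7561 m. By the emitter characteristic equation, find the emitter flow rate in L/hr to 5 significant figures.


Approach: apply the emitter characteristic equation, q = Kd * h^x.
q = 3.6339 * 7.7561^0.52895 = 10.739 L/hr
Therefore the emitter flow rate = 10.739 L/hr.


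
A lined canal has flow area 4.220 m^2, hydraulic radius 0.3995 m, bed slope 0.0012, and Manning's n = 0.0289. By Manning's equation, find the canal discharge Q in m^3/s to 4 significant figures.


Approach: apply Manning's equation, Q = (1/n)*A*R^(2/3)*S^(1/2).
Q = (1/0.0289) * 4.220 * 0.3995^(2/3) * 0.0012^(1/2) = 2.744 m^3/s
Therefore the canal discharge Q = 2.744 m^3/s.


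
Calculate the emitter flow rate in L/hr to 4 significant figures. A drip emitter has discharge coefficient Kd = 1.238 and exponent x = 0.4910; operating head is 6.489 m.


Approach: apply the emitter characteristic equation, q = Kd * h^x.
q = 1.238 * 6.489^0.4910 = 3.101 L/hr
Therefore the emitter flow rate = 3.101 L/hr.


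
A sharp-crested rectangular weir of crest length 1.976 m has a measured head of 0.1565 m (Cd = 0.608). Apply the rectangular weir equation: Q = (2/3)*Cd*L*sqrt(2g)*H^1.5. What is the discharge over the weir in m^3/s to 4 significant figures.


Q = (2/3)*0.608*1.976*sqrt(2*9.81)*0.1565^1.5 = 0.2196 m^3/s
Therefore the discharge over the weir = 0.2196 m^3/s.


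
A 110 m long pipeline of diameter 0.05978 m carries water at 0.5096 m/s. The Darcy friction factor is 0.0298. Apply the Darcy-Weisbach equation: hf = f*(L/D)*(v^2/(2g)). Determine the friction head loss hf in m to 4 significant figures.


hf = 0.0298 * (110/0.05978) * (0.5096^2 / (2*9.81))
hf = 0.7258 m
Therefore the friction head loss hf = 0.7258 m.


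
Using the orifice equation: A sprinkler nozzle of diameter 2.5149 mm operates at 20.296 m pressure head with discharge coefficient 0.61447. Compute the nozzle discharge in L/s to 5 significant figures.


Approach: apply the orifice equation, Q = Cd*A*sqrt(2*g*h), A = pi*(d/2)^2.
A = pi*(2.5149e-3/2)^2 = 4.967425e-06 m^2
Q = 0.61447 * 4.967425e-06 * sqrt(2*9.81*20.296) * 1000 = 0.060910 L/s
Therefore the nozzle discharge = 0.060910 L/s.


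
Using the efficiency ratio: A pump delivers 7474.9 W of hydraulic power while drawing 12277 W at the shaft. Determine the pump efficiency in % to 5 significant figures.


Approach: apply the efficiency ratio, eta = (P_out/P_in)*100.
eta = (7474.9 / 12277) * 100 = 60.885 %
Therefore the pump efficiency = 60.885 %.


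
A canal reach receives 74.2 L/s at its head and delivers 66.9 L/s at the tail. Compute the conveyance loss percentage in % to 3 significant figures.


Approach: apply the conveyance loss ratio, loss% = ((Q_head - Q_tail)/Q_head)*100.
loss = ((74.2 - 66.9)/74.2)*100 = 9.84 %
Therefore the conveyance loss percentage = 9.84 %.


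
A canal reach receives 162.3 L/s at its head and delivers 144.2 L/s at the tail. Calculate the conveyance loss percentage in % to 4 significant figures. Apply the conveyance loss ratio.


Approach: apply the conveyance loss ratio, loss% = ((Q_head - Q_tail)/Q_head)*100.
loss = ((162.3 - 144.2)/162.3)*100 = 11.15 %
Therefore the conveyance loss percentage = 11.15 %.


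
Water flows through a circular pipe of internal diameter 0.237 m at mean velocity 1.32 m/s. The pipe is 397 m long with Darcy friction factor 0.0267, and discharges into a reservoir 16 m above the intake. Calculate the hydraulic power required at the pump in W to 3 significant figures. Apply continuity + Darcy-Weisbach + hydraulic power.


Approach: apply continuity + Darcy-Weisbach + hydraulic power, Q = A*v; hf = f*(L/D)*(v^2/(2g)); H = static + hf; P = rho*g*Q*H.
Step 1 — flow rate (continuity, Q = A*v):
  A = pi*(0.237/2)^2 = 0.044115 m^2
  Q = 0.044115 * 1.32 = 0.058232 m^3/s
Step 2 — friction head loss (Darcy-Weisbach):
  hf = 0.0267 * (397/0.237) * (1.32^2 / (2*9.81))
  hf = 3.9719 m
Step 3 — total head: H = 16 + 3.9719 = 19.972 m
Step 4 — hydraulic power (P = rho*g*Q*H):
  P = 1000 * 9.81 * 0.058232 * 19.972 = 11400 W
Therefore the hydraulic power required at the pump = 11400 W.


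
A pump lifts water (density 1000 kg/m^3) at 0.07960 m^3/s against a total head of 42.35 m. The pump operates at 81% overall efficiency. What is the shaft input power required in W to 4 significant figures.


Approach: apply hydraulic power then efficiency conversion, P = rho*g*Q*H; P_in = P/eta.
Step 1 — hydraulic power (P = rho*g*Q*H):
  P = 1000 * 9.81 * 0.07960 * 42.35 = 33070.1 W
Step 2 — input power: P_in = P/eta = 33070.1 / 0.81 = 40830 W
Therefore the shaft input power required = 40830 W.


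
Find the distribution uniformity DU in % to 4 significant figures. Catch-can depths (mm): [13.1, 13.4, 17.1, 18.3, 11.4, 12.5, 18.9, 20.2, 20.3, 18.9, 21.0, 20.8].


Approach: apply the low-quarter distribution uniformity, DU = (mean of lowest quarter of readings / overall mean)*100.
sorted lowest 3 of 12: [11.4, 12.5, 13.1] -> mean = 12.3333 mm
overall mean = 17.1583 mm
DU = (12.3333/17.1583)*100 = 71.88 %
Therefore the distribution uniformity DU = 71.88 %.


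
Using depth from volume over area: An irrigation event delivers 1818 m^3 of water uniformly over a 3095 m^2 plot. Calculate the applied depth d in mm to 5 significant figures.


Approach: apply depth from volume over area, d = (V/A)*1000.
d = (1818 / 3095) * 1000 = 587.40 mm
Therefore the applied depth d = 587.40 mm.


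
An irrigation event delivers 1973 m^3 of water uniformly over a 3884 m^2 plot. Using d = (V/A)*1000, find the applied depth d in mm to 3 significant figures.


d = (1973 / 3884) * 1000 = 508 mm
Therefore the applied depth d = 508 mm.


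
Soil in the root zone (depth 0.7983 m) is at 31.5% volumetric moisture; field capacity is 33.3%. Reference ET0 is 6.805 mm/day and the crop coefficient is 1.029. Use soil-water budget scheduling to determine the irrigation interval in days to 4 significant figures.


Approach: apply soil-water budget scheduling, SMD = (FC-theta)/100*depth*1000; ETc = ET0*Kc; interval = SMD/ETc.
Step 1 — soil moisture deficit:
  SMD = (33.3 - 31.5)/100 * 0.7983 * 1000 = 14.3694 mm
Step 2 — daily crop ET (ETc = ET0*Kc):
  ETc = 6.805 * 1.029 = 7.00234 mm/day
Step 3 — irrigation interval (SMD/ETc):
  interval = 14.3694 / 7.00234 = 2.052 days
Therefore the irrigation interval = 2.052 days.


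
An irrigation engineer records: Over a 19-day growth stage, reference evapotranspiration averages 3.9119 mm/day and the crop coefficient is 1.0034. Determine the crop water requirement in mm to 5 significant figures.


Approach: apply the crop water requirement relation, CWR = ET0 * Kc * days.
CWR = 3.9119 * 1.0034 * 19 = 74.579 mm
Therefore the crop water requirement = 74.579 mm.


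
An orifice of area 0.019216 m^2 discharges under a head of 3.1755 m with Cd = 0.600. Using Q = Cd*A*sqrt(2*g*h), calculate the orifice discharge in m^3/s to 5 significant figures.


Q = 0.600 * 0.019216 * sqrt(2*9.81*3.1755) = 0.091006 m^3/s
Therefore the orifice discharge = 0.091006 m^3/s.


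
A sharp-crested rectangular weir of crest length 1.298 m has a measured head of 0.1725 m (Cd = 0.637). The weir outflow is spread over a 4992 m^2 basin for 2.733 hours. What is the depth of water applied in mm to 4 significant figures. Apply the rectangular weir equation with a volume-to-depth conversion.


Approach: apply the rectangular weir equation with a volume-to-depth conversion, Q = (2/3)*Cd*L*sqrt(2g)*H^1.5; d = Q*t/A * 1000.
Step 1 — weir discharge:
  Q = (2/3)*0.637*1.298*sqrt(2*9.81)*0.1725^1.5 = 0.174927 m^3/s
Step 2 — volume: V = 0.174927 * 2.733*3600 = 1721.07 m^3
Step 3 — depth: d = V/A * 1000 = 1721.07/4992 * 1000 = 344.8 mm
Therefore the depth of water applied = 344.8 mm.


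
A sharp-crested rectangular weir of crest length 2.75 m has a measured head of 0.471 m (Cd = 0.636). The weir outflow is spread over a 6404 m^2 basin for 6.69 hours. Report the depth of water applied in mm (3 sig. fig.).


Approach: apply the rectangular weir equation with a volume-to-depth conversion, Q = (2/3)*Cd*L*sqrt(2g)*H^1.5; d = Q*t/A * 1000.
Step 1 — weir discharge:
  Q = (2/3)*0.636*2.75*sqrt(2*9.81)*0.471^1.5 = 1.6695 m^3/s
Step 2 — volume: V = 1.6695 * 6.69*3600 = 40208 m^3
Step 3 — depth: d = V/A * 1000 = 40208/6404 * 1000 = 6280 mm
Therefore the depth of water applied = 6280 mm.


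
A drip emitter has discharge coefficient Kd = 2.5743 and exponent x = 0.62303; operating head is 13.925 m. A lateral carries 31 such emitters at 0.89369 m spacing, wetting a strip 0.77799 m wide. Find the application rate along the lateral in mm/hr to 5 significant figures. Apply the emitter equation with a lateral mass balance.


Approach: apply the emitter equation with a lateral mass balance, q = Kd*h^x; Q = n*q; rate = Q/(n*spacing*width).
Step 1 — single emitter flow (q = Kd*h^x):
  q = 2.5743 * 13.925^0.62303 = 13.28244 L/hr
Step 2 — total lateral flow: Q = 31 * 13.28244 = 411.7557 L/hr
Step 3 — wetted area: A = 31 * 0.89369 * 0.77799 = 21.55374 m^2
Step 4 — application rate: Q/A = 411.7557/21.55374 = 19.104 mm/hr
Therefore the application rate along the lateral = 19.104 mm/hr.


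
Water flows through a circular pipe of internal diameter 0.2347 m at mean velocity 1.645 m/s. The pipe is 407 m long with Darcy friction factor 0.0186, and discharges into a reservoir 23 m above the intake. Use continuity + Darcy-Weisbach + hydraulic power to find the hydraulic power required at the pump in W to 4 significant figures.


Approach: apply continuity + Darcy-Weisbach + hydraulic power, Q = A*v; hf = f*(L/D)*(v^2/(2g)); H = static + hf; P = rho*g*Q*H.
Step 1 — flow rate (continuity, Q = A*v):
  A = pi*(0.2347/2)^2 = 0.0432629 m^2
  Q = 0.0432629 * 1.645 = 0.0711675 m^3/s
Step 2 — friction head loss (Darcy-Weisbach):
  hf = 0.0186 * (407/0.2347) * (1.645^2 / (2*9.81))
  hf = 4.44864 m
Step 3 — total head: H = 23 + 4.44864 = 27.4486 m
Step 4 — hydraulic power (P = rho*g*Q*H):
  P = 1000 * 9.81 * 0.0711675 * 27.4486 = 19160 W
Therefore the hydraulic power required at the pump = 19160 W.


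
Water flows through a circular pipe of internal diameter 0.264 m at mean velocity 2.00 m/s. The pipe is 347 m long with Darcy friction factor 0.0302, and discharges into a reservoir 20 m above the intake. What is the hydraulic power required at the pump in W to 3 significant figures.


Approach: apply continuity + Darcy-Weisbach + hydraulic power, Q = A*v; hf = f*(L/D)*(v^2/(2g)); H = static + hf; P = rho*g*Q*H.
Step 1 — flow rate (continuity, Q = A*v):
  A = pi*(0.264/2)^2 = 0.054739 m^2
  Q = 0.054739 * 2.00 = 0.10948 m^3/s
Step 2 — friction head loss (Darcy-Weisbach):
  hf = 0.0302 * (347/0.264) * (2.00^2 / (2*9.81))
  hf = 8.0927 m
Step 3 — total head: H = 20 + 8.0927 = 28.093 m
Step 4 — hydraulic power (P = rho*g*Q*H):
  P = 1000 * 9.81 * 0.10948 * 28.093 = 30200 W
Therefore the hydraulic power required at the pump = 30200 W.


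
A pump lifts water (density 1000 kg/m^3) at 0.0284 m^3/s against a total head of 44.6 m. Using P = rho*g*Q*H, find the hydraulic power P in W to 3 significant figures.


P = 1000 * 9.81 * 0.0284 * 44.6 = 12400 W
Therefore the hydraulic power P = 12400 W.


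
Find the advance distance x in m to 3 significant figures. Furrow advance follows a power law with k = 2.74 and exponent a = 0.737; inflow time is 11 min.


Approach: apply the power-law advance function, x = k*t^a.
x = 2.74 * 11^0.737 = 16.0 m
Therefore the advance distance x = 16.0 m.


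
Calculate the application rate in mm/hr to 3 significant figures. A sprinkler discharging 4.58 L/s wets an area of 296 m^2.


Approach: apply the application rate relation, rate = (Q/A)*3600.
rate = (4.58 / 296) * 3600 = 55.7 mm/hr
Therefore the application rate = 55.7 mm/hr.


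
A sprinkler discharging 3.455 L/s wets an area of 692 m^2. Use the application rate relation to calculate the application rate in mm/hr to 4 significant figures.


Approach: apply the application rate relation, rate = (Q/A)*3600.
rate = (3.455 / 692) * 3600 = 17.97 mm/hr
Therefore the application rate = 17.97 mm/hr.


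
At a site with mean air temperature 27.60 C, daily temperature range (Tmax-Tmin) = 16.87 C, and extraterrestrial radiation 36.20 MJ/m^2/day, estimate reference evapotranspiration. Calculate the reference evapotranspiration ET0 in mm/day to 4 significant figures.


Approach: apply the Hargreaves-Samani method, ET0 = 0.0023*(Tmean+17.8)*sqrt(Tmax-Tmin)*0.408*Ra.
ET0 = 0.0023*(27.60+17.8)*sqrt(16.87)*0.408*36.20 = 6.334 mm/day
Therefore the reference evapotranspiration ET0 = 6.334 mm/day.


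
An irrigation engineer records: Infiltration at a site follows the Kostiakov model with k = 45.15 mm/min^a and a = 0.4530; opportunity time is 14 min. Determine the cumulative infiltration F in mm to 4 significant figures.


Approach: apply the Kostiakov infiltration equation, F = k*t^a.
F = 45.15 * 14^0.4530 = 149.2 mm
Therefore the cumulative infiltration F = 149.2 mm.


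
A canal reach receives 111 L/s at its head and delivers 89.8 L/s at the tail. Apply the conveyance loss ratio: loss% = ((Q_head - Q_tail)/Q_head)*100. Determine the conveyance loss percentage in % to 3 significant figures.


loss = ((111 - 89.8)/111)*100 = 19.1 %
Therefore the conveyance loss percentage = 19.1 %.


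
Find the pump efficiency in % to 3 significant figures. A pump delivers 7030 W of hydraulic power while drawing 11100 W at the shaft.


Approach: apply the efficiency ratio, eta = (P_out/P_in)*100.
eta = (7030 / 11100) * 100 = 63.3 %
Therefore the pump efficiency = 63.3 %.


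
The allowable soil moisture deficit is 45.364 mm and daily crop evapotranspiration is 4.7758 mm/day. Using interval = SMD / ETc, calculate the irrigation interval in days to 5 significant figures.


interval = 45.364 / 4.7758 = 9.4987 days
Therefore the irrigation interval = 9.4987 days.


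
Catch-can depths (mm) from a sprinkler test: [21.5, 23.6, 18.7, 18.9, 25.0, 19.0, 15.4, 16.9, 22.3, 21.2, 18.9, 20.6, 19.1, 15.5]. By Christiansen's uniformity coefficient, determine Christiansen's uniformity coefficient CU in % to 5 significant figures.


Approach: apply Christiansen's uniformity coefficient, CU = (1 - mean_abs_deviation/mean)*100.
mean = 19.75714 mm
mean |d_i - mean| = 2.236735 mm
CU = (1 - 2.236735/19.75714)*100 = 88.679 %
Therefore Christiansen's uniformity coefficient CU = 88.679 %.


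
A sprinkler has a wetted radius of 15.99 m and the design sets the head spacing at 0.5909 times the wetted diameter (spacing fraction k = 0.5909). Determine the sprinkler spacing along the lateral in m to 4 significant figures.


Approach: apply the sprinkler spacing rule (spacing as a fraction of wetted diameter), S = k*(2*R).
S = 0.5909 * (2 * 15.99) = 18.90 m
Therefore the sprinkler spacing along the lateral = 18.90 m.


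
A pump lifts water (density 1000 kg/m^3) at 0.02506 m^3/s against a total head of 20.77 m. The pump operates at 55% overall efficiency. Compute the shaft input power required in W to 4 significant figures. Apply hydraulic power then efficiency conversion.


Approach: apply hydraulic power then efficiency conversion, P = rho*g*Q*H; P_in = P/eta.
Step 1 — hydraulic power (P = rho*g*Q*H):
  P = 1000 * 9.81 * 0.02506 * 20.77 = 5106.07 W
Step 2 — input power: P_in = P/eta = 5106.07 / 0.55 = 9284 W
Therefore the shaft input power required = 9284 W.


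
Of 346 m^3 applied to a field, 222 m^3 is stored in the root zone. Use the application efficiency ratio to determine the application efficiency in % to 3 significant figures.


Approach: apply the application efficiency ratio, Ea = (stored/applied)*100.
Ea = (222/346)*100 = 64.2 %
Therefore the application efficiency = 64.2 %.


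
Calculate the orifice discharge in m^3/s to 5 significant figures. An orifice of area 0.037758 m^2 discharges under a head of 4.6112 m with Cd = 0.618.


Approach: apply the orifice equation, Q = Cd*A*sqrt(2*g*h).
Q = 0.618 * 0.037758 * sqrt(2*9.81*4.6112) = 0.22195 m^3/s
Therefore the orifice discharge = 0.22195 m^3/s.


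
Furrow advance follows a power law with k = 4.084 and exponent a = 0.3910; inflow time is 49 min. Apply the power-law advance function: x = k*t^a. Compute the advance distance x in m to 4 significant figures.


x = 4.084 * 49^0.3910 = 18.70 m
Therefore the advance distance x = 18.70 m.


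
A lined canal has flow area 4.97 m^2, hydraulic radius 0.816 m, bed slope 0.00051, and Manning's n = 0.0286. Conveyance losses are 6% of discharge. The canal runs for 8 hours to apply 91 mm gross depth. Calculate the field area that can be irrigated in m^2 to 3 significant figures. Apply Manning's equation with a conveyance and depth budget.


Approach: apply Manning's equation with a conveyance and depth budget, Q = (1/n)*A*R^(2/3)*S^(1/2); Q_field = Q*(1-loss); Area = Q_field*t/(d/1000).
Step 1 — canal discharge (Manning's equation):
  Q = (1/0.0286) * 4.97 * 0.816^(2/3) * 0.00051^(1/2) = 3.4269 m^3/s
Step 2 — delivered flow: Q_field = 3.4269*(1 - 6/100) = 3.2213 m^3/s
Step 3 — volume delivered: V = 3.2213 * 8*3600 = 92773 m^3
Step 4 — area served: A = V / (depth/1000) = 92773 / 0.091 = 1020000 m^2
Therefore the field area that can be irrigated = 1020000 m^2.


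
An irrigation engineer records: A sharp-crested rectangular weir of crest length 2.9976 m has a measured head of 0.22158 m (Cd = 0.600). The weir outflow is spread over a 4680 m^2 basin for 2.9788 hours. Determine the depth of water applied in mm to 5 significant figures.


Approach: apply the rectangular weir equation with a volume-to-depth conversion, Q = (2/3)*Cd*L*sqrt(2g)*H^1.5; d = Q*t/A * 1000.
Step 1 — weir discharge:
  Q = (2/3)*0.600*2.9976*sqrt(2*9.81)*0.22158^1.5 = 0.5539608 m^3/s
Step 2 — volume: V = 0.5539608 * 2.9788*3600 = 5940.498 m^3
Step 3 — depth: d = V/A * 1000 = 5940.498/4680 * 1000 = 1269.3 mm
Therefore the depth of water applied = 1269.3 mm.
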